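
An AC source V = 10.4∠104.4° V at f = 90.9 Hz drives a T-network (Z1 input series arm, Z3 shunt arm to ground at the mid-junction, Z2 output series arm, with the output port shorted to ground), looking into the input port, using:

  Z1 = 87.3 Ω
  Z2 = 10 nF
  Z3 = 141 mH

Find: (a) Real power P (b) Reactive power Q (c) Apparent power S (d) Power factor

Step 1 — Angular frequency: ω = 2π·f = 2π·90.9 = 571.1 rad/s.
Step 2 — Component impedances:
  Z1: Z = R = 87.3 Ω
  Z2: Z = 1/(jωC) = -j/(ω·C) = 0 - j1.751e+05 Ω
  Z3: Z = jωL = j·571.1·0.141 = 0 + j80.53 Ω
Step 3 — With the output port shorted to ground, the output series arm Z2 runs from the junction to ground; the shunt arm Z3 also runs from the junction to ground. They appear in parallel: Z3 || Z2 = 0 + j80.57 Ω.
Step 4 — Series with input arm Z1: Z_in = Z1 + (Z3 || Z2) = 87.3 + j80.57 Ω = 118.8∠42.7° Ω.
Step 5 — Source phasor: V = 10.4∠104.4° V = -2.586 + j10.07 V.
Step 6 — Current: I = V / Z = 0.04151 + j0.07708 A = 0.08755∠61.7° A.
Step 7 — Complex power: S = V·I* = 0.6691 + j0.6175 VA.
Step 8 — Real power: P = Re(S) = 0.6691 W.
Step 9 — Reactive power: Q = Im(S) = 0.6175 VAR.
Step 10 — Apparent power: |S| = 0.9105 VA.
Step 11 — Power factor: PF = P/|S| = 0.7349 (lagging).

(a) P = 0.6691 W  (b) Q = 0.6175 VAR  (c) S = 0.9105 VA  (d) PF = 0.7349 (lagging)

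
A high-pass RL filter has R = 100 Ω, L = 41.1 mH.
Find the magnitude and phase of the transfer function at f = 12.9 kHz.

Step 1 — Angular frequency: ω = 2π·1.29e+04 = 8.105e+04 rad/s.
Step 2 — Transfer function: H(jω) = jωL/(R + jωL).
Step 3 — Numerator jωL = j·3331; denominator R + jωL = 100 + j3331.
Step 4 — H = 0.9991 + j0.02999.
Step 5 — Magnitude: |H| = 0.9995 (-0.0 dB); phase: φ = 1.7°.

|H| = 0.9995 (-0.0 dB), φ = 1.7°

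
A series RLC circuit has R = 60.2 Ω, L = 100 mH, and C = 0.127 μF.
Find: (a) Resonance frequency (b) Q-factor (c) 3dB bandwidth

Step 1 — Resonance: ω₀ = 1/√(LC) = 1/√(0.1·1.27e-07) = 8874 rad/s.
Step 2 — f₀ = ω₀/(2π) = 1412 Hz.
Step 3 — Series Q: Q = ω₀L/R = 8874·0.1/60.2 = 14.74.
Step 4 — Bandwidth: Δω = ω₀/Q = 602 rad/s; BW = Δω/(2π) = 95.81 Hz.

(a) f₀ = 1412 Hz  (b) Q = 14.74  (c) BW = 95.81 Hz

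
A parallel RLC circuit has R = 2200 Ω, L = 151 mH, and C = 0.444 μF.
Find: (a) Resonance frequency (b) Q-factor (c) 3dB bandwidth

Step 1 — Resonance: ω₀ = 1/√(LC) = 1/√(0.151·4.44e-07) = 3862 rad/s.
Step 2 — f₀ = ω₀/(2π) = 614.7 Hz.
Step 3 — Parallel Q: Q = R/(ω₀L) = 2200/(3862·0.151) = 3.772.
Step 4 — Bandwidth: Δω = ω₀/Q = 1024 rad/s; BW = Δω/(2π) = 162.9 Hz.

(a) f₀ = 614.7 Hz  (b) Q = 3.772  (c) BW = 162.9 Hz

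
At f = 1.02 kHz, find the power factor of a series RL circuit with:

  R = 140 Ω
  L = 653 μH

Step 1 — Angular frequency: ω = 2π·f = 2π·1020 = 6409 rad/s.
Step 2 — Component impedances:
  R: Z = R = 140 Ω
  L: Z = jωL = j·6409·0.000653 = 0 + j4.185 Ω
Step 3 — Series combination: Z_total = R + L = 140 + j4.185 Ω = 140.1∠1.7° Ω.
Step 4 — Power factor: PF = cos(φ) = Re(Z)/|Z| = 140/140.06 = 0.9996.
Step 5 — Type: Im(Z) = 4.185 ⇒ lagging (phase φ = 1.7°).

PF = 0.9996 (lagging, φ = 1.7°)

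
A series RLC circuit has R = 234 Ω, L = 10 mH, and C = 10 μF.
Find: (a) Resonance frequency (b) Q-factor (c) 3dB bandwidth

Step 1 — Resonance: ω₀ = 1/√(LC) = 1/√(0.01·1e-05) = 3162 rad/s.
Step 2 — f₀ = ω₀/(2π) = 503.3 Hz.
Step 3 — Series Q: Q = ω₀L/R = 3162·0.01/234 = 0.1351.
Step 4 — Bandwidth: Δω = ω₀/Q = 2.34e+04 rad/s; BW = Δω/(2π) = 3724 Hz.

(a) f₀ = 503.3 Hz  (b) Q = 0.1351  (c) BW = 3724 Hz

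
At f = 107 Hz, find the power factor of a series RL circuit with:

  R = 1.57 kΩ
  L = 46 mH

Step 1 — Angular frequency: ω = 2π·f = 2π·107 = 672.3 rad/s.
Step 2 — Component impedances:
  R: Z = R = 1570 Ω
  L: Z = jωL = j·672.3·0.046 = 0 + j30.93 Ω
Step 3 — Series combination: Z_total = R + L = 1570 + j30.93 Ω = 1570∠1.1° Ω.
Step 4 — Power factor: PF = cos(φ) = Re(Z)/|Z| = 1570/1570.3 = 0.9998.
Step 5 — Type: Im(Z) = 30.93 ⇒ lagging (phase φ = 1.1°).

PF = 0.9998 (lagging, φ = 1.1°)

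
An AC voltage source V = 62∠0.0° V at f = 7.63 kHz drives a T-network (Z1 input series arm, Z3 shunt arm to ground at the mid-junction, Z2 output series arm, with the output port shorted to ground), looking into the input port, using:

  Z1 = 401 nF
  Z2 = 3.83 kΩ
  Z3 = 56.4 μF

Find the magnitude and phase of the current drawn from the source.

Step 1 — Angular frequency: ω = 2π·f = 2π·7630 = 4.794e+04 rad/s.
Step 2 — Component impedances:
  Z1: Z = 1/(jωC) = -j/(ω·C) = 0 - j52.02 Ω
  Z2: Z = R = 3830 Ω
  Z3: Z = 1/(jωC) = -j/(ω·C) = 0 - j0.3698 Ω
Step 3 — With the output port shorted to ground, the output series arm Z2 runs from the junction to ground; the shunt arm Z3 also runs from the junction to ground. They appear in parallel: Z3 || Z2 = 3.571e-05 - j0.3698 Ω.
Step 4 — Series with input arm Z1: Z_in = Z1 + (Z3 || Z2) = 3.571e-05 - j52.39 Ω = 52.39∠-90.0° Ω.
Step 5 — Source phasor: V = 62∠0.0° V = 62 V.
Step 6 — Ohm's law: I = V / Z_total = (62) / (3.571e-05 - j52.39) = 8.068e-07 + j1.183 A.
Step 7 — Convert to polar: |I| = 1.183 A, ∠I = 90.0°.

I = 1.183∠90.0° A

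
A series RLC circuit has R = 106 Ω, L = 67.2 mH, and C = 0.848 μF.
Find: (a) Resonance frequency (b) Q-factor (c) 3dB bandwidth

Step 1 — Resonance: ω₀ = 1/√(LC) = 1/√(0.0672·8.48e-07) = 4189 rad/s.
Step 2 — f₀ = ω₀/(2π) = 666.7 Hz.
Step 3 — Series Q: Q = ω₀L/R = 4189·0.0672/106 = 2.656.
Step 4 — Bandwidth: Δω = ω₀/Q = 1577 rad/s; BW = Δω/(2π) = 251 Hz.

(a) f₀ = 666.7 Hz  (b) Q = 2.656  (c) BW = 251 Hz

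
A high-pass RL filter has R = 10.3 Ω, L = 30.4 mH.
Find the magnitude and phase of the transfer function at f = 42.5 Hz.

Step 1 — Angular frequency: ω = 2π·42.5 = 267 rad/s.
Step 2 — Transfer function: H(jω) = jωL/(R + jωL).
Step 3 — Numerator jωL = j·8.118; denominator R + jωL = 10.3 + j8.118.
Step 4 — H = 0.3832 + j0.4862.
Step 5 — Magnitude: |H| = 0.619 (-4.2 dB); phase: φ = 51.8°.

|H| = 0.619 (-4.2 dB), φ = 51.8°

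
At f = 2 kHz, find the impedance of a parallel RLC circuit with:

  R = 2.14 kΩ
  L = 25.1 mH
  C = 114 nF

Step 1 — Angular frequency: ω = 2π·f = 2π·2000 = 1.257e+04 rad/s.
Step 2 — Component impedances:
  R: Z = R = 2140 Ω
  L: Z = jωL = j·1.257e+04·0.0251 = 0 + j315.4 Ω
  C: Z = 1/(jωC) = -j/(ω·C) = 0 - j698 Ω
Step 3 — Parallel combination: 1/Z_total = 1/R + 1/L + 1/C; Z_total = 144.3 + j536.6 Ω = 555.7∠74.9° Ω.

Z = 144.3 + j536.6 Ω = 555.7∠74.9° Ω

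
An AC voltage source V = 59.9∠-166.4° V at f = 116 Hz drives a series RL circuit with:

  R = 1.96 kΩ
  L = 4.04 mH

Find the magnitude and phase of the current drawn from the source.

Step 1 — Angular frequency: ω = 2π·f = 2π·116 = 728.8 rad/s.
Step 2 — Component impedances:
  R: Z = R = 1960 Ω
  L: Z = jωL = j·728.8·0.00404 = 0 + j2.945 Ω
Step 3 — Series combination: Z_total = R + L = 1960 + j2.945 Ω = 1960∠0.1° Ω.
Step 4 — Source phasor: V = 59.9∠-166.4° V = -58.22 - j14.09 V.
Step 5 — Ohm's law: I = V / Z_total = (-58.22 - j14.09) / (1960 + j2.945) = -0.02972 - j0.007142 A.
Step 6 — Convert to polar: |I| = 0.03056 A, ∠I = -166.5°.

I = 0.03056∠-166.5° A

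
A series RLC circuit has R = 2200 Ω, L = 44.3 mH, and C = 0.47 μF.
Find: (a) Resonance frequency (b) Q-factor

Step 1 — Resonance condition Im(Z)=0 gives ω₀ = 1/√(LC).
Step 2 — ω₀ = 1/√(0.0443·4.7e-07) = 6930 rad/s.
Step 3 — f₀ = ω₀/(2π) = 1103 Hz.
Step 4 — Series Q: Q = ω₀L/R = 6930·0.0443/2200 = 0.1396.

(a) f₀ = 1103 Hz  (b) Q = 0.1396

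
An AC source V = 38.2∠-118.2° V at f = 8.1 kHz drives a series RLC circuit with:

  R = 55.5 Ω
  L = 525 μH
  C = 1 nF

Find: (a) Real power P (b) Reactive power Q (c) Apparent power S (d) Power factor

Step 1 — Angular frequency: ω = 2π·f = 2π·8100 = 5.089e+04 rad/s.
Step 2 — Component impedances:
  R: Z = R = 55.5 Ω
  L: Z = jωL = j·5.089e+04·0.000525 = 0 + j26.72 Ω
  C: Z = 1/(jωC) = -j/(ω·C) = 0 - j1.965e+04 Ω
Step 3 — Series combination: Z_total = R + L + C = 55.5 - j1.962e+04 Ω = 1.962e+04∠-89.8° Ω.
Step 4 — Source phasor: V = 38.2∠-118.2° V = -18.05 - j33.67 V.
Step 5 — Current: I = V / Z = 0.001713 - j0.0009248 A = 0.001947∠-28.4° A.
Step 6 — Complex power: S = V·I* = 0.0002103 - j0.07437 VA.
Step 7 — Real power: P = Re(S) = 0.0002103 W.
Step 8 — Reactive power: Q = Im(S) = -0.07437 VAR.
Step 9 — Apparent power: |S| = 0.07437 VA.
Step 10 — Power factor: PF = P/|S| = 0.002828 (leading).

(a) P = 0.0002103 W  (b) Q = -0.07437 VAR  (c) S = 0.07437 VA  (d) PF = 0.002828 (leading)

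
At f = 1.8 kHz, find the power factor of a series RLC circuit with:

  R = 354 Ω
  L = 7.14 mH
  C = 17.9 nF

Step 1 — Angular frequency: ω = 2π·f = 2π·1800 = 1.131e+04 rad/s.
Step 2 — Component impedances:
  R: Z = R = 354 Ω
  L: Z = jωL = j·1.131e+04·0.00714 = 0 + j80.75 Ω
  C: Z = 1/(jωC) = -j/(ω·C) = 0 - j4940 Ω
Step 3 — Series combination: Z_total = R + L + C = 354 - j4859 Ω = 4872∠-85.8° Ω.
Step 4 — Power factor: PF = cos(φ) = Re(Z)/|Z| = 354/4872 = 0.07266.
Step 5 — Type: Im(Z) = -4859 ⇒ leading (phase φ = -85.8°).

PF = 0.07266 (leading, φ = -85.8°)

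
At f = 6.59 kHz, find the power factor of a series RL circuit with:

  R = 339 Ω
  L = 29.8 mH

Step 1 — Angular frequency: ω = 2π·f = 2π·6590 = 4.141e+04 rad/s.
Step 2 — Component impedances:
  R: Z = R = 339 Ω
  L: Z = jωL = j·4.141e+04·0.0298 = 0 + j1234 Ω
Step 3 — Series combination: Z_total = R + L = 339 + j1234 Ω = 1280∠74.6° Ω.
Step 4 — Power factor: PF = cos(φ) = Re(Z)/|Z| = 339/1279.6 = 0.2649.
Step 5 — Type: Im(Z) = 1234 ⇒ lagging (phase φ = 74.6°).

PF = 0.2649 (lagging, φ = 74.6°)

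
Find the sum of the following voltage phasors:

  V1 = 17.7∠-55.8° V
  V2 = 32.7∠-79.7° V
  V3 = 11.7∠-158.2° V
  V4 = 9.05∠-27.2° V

Step 1 — Convert each phasor to rectangular form:
  V1 = 17.7·(cos(-55.8°) + j·sin(-55.8°)) = 9.949 - j14.64 V
  V2 = 32.7·(cos(-79.7°) + j·sin(-79.7°)) = 5.847 - j32.17 V
  V3 = 11.7·(cos(-158.2°) + j·sin(-158.2°)) = -10.86 - j4.345 V
  V4 = 9.05·(cos(-27.2°) + j·sin(-27.2°)) = 8.049 - j4.137 V
Step 2 — Sum components: V_total = 12.98 - j55.29 V.
Step 3 — Convert to polar: |V_total| = 56.8 V, ∠V_total = -76.8°.

V_total = 56.8∠-76.8° V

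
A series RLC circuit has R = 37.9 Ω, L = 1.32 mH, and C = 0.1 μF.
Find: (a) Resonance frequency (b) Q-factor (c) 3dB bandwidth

Step 1 — Resonance: ω₀ = 1/√(LC) = 1/√(0.00132·1e-07) = 8.704e+04 rad/s.
Step 2 — f₀ = ω₀/(2π) = 1.385e+04 Hz.
Step 3 — Series Q: Q = ω₀L/R = 8.704e+04·0.00132/37.9 = 3.031.
Step 4 — Bandwidth: Δω = ω₀/Q = 2.871e+04 rad/s; BW = Δω/(2π) = 4570 Hz.

(a) f₀ = 1.385e+04 Hz  (b) Q = 3.031  (c) BW = 4570 Hz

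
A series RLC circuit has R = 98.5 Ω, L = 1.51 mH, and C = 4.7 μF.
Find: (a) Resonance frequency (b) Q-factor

Step 1 — Resonance condition Im(Z)=0 gives ω₀ = 1/√(LC).
Step 2 — ω₀ = 1/√(0.00151·4.7e-06) = 1.187e+04 rad/s.
Step 3 — f₀ = ω₀/(2π) = 1889 Hz.
Step 4 — Series Q: Q = ω₀L/R = 1.187e+04·0.00151/98.5 = 0.182.

(a) f₀ = 1889 Hz  (b) Q = 0.182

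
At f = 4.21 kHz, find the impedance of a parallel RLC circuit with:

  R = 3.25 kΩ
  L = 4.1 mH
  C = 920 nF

Step 1 — Angular frequency: ω = 2π·f = 2π·4210 = 2.645e+04 rad/s.
Step 2 — Component impedances:
  R: Z = R = 3250 Ω
  L: Z = jωL = j·2.645e+04·0.0041 = 0 + j108.5 Ω
  C: Z = 1/(jωC) = -j/(ω·C) = 0 - j41.09 Ω
Step 3 — Parallel combination: 1/Z_total = 1/R + 1/L + 1/C; Z_total = 1.346 - j66.13 Ω = 66.14∠-88.8° Ω.

Z = 1.346 - j66.13 Ω = 66.14∠-88.8° Ω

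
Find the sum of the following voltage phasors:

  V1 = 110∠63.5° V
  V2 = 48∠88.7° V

Step 1 — Convert each phasor to rectangular form:
  V1 = 110·(cos(63.5°) + j·sin(63.5°)) = 49.08 + j98.44 V
  V2 = 48·(cos(88.7°) + j·sin(88.7°)) = 1.089 + j47.99 V
Step 2 — Sum components: V_total = 50.17 + j146.4 V.
Step 3 — Convert to polar: |V_total| = 154.8 V, ∠V_total = 71.1°.

V_total = 154.8∠71.1° V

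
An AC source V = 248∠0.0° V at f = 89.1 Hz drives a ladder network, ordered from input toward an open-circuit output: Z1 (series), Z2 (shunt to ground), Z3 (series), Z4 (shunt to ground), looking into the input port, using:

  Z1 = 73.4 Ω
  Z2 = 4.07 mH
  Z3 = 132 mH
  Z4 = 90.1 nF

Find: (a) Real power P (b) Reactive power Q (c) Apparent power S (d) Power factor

Step 1 — Angular frequency: ω = 2π·f = 2π·89.1 = 559.8 rad/s.
Step 2 — Component impedances:
  Z1: Z = R = 73.4 Ω
  Z2: Z = jωL = j·559.8·0.00407 = 0 + j2.279 Ω
  Z3: Z = jωL = j·559.8·0.132 = 0 + j73.9 Ω
  Z4: Z = 1/(jωC) = -j/(ω·C) = 0 - j1.983e+04 Ω
Step 3 — Ladder network (open output): work backward from the far end, alternating series and parallel combinations. Z_in = 73.4 + j2.279 Ω = 73.44∠1.8° Ω.
Step 4 — Source phasor: V = 248∠0.0° V = 248 V.
Step 5 — Current: I = V / Z = 3.375 - j0.1048 A = 3.377∠-1.8° A.
Step 6 — Complex power: S = V·I* = 837.1 + j25.99 VA.
Step 7 — Real power: P = Re(S) = 837.1 W.
Step 8 — Reactive power: Q = Im(S) = 25.99 VAR.
Step 9 — Apparent power: |S| = 837.5 VA.
Step 10 — Power factor: PF = P/|S| = 0.9995 (lagging).

(a) P = 837.1 W  (b) Q = 25.99 VAR  (c) S = 837.5 VA  (d) PF = 0.9995 (lagging)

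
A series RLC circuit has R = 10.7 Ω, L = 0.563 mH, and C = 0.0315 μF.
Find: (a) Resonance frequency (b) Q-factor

Step 1 — Resonance condition Im(Z)=0 gives ω₀ = 1/√(LC).
Step 2 — ω₀ = 1/√(0.000563·3.15e-08) = 2.375e+05 rad/s.
Step 3 — f₀ = ω₀/(2π) = 3.779e+04 Hz.
Step 4 — Series Q: Q = ω₀L/R = 2.375e+05·0.000563/10.7 = 12.49.

(a) f₀ = 3.779e+04 Hz  (b) Q = 12.49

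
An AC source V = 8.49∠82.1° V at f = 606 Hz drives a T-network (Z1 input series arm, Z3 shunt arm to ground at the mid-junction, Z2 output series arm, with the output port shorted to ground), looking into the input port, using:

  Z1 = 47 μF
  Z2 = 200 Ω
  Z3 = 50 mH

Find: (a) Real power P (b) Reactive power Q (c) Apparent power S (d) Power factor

Step 1 — Angular frequency: ω = 2π·f = 2π·606 = 3808 rad/s.
Step 2 — Component impedances:
  Z1: Z = 1/(jωC) = -j/(ω·C) = 0 - j5.588 Ω
  Z2: Z = R = 200 Ω
  Z3: Z = jωL = j·3808·0.05 = 0 + j190.4 Ω
Step 3 — With the output port shorted to ground, the output series arm Z2 runs from the junction to ground; the shunt arm Z3 also runs from the junction to ground. They appear in parallel: Z3 || Z2 = 95.07 + j99.88 Ω.
Step 4 — Series with input arm Z1: Z_in = Z1 + (Z3 || Z2) = 95.07 + j94.29 Ω = 133.9∠44.8° Ω.
Step 5 — Source phasor: V = 8.49∠82.1° V = 1.167 + j8.409 V.
Step 6 — Current: I = V / Z = 0.05041 + j0.03845 A = 0.0634∠37.3° A.
Step 7 — Complex power: S = V·I* = 0.3822 + j0.3791 VA.
Step 8 — Real power: P = Re(S) = 0.3822 W.
Step 9 — Reactive power: Q = Im(S) = 0.3791 VAR.
Step 10 — Apparent power: |S| = 0.5383 VA.
Step 11 — Power factor: PF = P/|S| = 0.71 (lagging).

(a) P = 0.3822 W  (b) Q = 0.3791 VAR  (c) S = 0.5383 VA  (d) PF = 0.71 (lagging)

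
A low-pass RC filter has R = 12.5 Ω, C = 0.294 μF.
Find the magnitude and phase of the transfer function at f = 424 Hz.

Step 1 — Angular frequency: ω = 2π·424 = 2664 rad/s.
Step 2 — Transfer function: H(jω) = 1/(1 + jωRC).
Step 3 — Denominator: 1 + jωRC = 1 + j·2664·12.5·2.94e-07 = 1 + j0.00979.
Step 4 — H = 0.9999 - j0.00979.
Step 5 — Magnitude: |H| = 1 (-0.0 dB); phase: φ = -0.6°.

|H| = 1 (-0.0 dB), φ = -0.6°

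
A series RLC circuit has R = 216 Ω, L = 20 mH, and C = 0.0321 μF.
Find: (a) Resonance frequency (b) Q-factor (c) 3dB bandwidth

Step 1 — Resonance: ω₀ = 1/√(LC) = 1/√(0.02·3.21e-08) = 3.947e+04 rad/s.
Step 2 — f₀ = ω₀/(2π) = 6281 Hz.
Step 3 — Series Q: Q = ω₀L/R = 3.947e+04·0.02/216 = 3.654.
Step 4 — Bandwidth: Δω = ω₀/Q = 1.08e+04 rad/s; BW = Δω/(2π) = 1719 Hz.

(a) f₀ = 6281 Hz  (b) Q = 3.654  (c) BW = 1719 Hz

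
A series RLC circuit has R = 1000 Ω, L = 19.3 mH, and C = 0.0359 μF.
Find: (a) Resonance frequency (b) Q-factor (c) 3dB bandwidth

Step 1 — Resonance: ω₀ = 1/√(LC) = 1/√(0.0193·3.59e-08) = 3.799e+04 rad/s.
Step 2 — f₀ = ω₀/(2π) = 6046 Hz.
Step 3 — Series Q: Q = ω₀L/R = 3.799e+04·0.0193/1000 = 0.7332.
Step 4 — Bandwidth: Δω = ω₀/Q = 5.181e+04 rad/s; BW = Δω/(2π) = 8246 Hz.

(a) f₀ = 6046 Hz  (b) Q = 0.7332  (c) BW = 8246 Hz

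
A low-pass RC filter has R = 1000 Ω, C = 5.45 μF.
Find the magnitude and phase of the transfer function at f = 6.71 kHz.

Step 1 — Angular frequency: ω = 2π·6710 = 4.216e+04 rad/s.
Step 2 — Transfer function: H(jω) = 1/(1 + jωRC).
Step 3 — Denominator: 1 + jωRC = 1 + j·4.216e+04·1000·5.45e-06 = 1 + j229.8.
Step 4 — H = 1.894e-05 - j0.004352.
Step 5 — Magnitude: |H| = 0.004352 (-47.2 dB); phase: φ = -89.8°.

|H| = 0.004352 (-47.2 dB), φ = -89.8°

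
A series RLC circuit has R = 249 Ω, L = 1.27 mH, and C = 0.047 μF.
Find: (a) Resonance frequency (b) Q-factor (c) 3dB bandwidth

Step 1 — Resonance condition Im(Z)=0 gives ω₀ = 1/√(LC).
Step 2 — ω₀ = 1/√(0.00127·4.7e-08) = 1.294e+05 rad/s.
Step 3 — f₀ = ω₀/(2π) = 2.06e+04 Hz.
Step 4 — Series Q: Q = ω₀L/R = 1.294e+05·0.00127/249 = 0.6602.
Step 5 — 3dB bandwidth: Δω = ω₀/Q = 1.961e+05 rad/s; BW = Δω/(2π) = 3.12e+04 Hz.

(a) f₀ = 2.06e+04 Hz  (b) Q = 0.6602  (c) BW = 3.12e+04 Hz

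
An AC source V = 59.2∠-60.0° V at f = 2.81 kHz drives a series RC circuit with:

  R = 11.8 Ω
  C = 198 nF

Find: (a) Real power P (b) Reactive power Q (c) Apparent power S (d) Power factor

Step 1 — Angular frequency: ω = 2π·f = 2π·2810 = 1.766e+04 rad/s.
Step 2 — Component impedances:
  R: Z = R = 11.8 Ω
  C: Z = 1/(jωC) = -j/(ω·C) = 0 - j286.1 Ω
Step 3 — Series combination: Z_total = R + C = 11.8 - j286.1 Ω = 286.3∠-87.6° Ω.
Step 4 — Source phasor: V = 59.2∠-60.0° V = 29.6 - j51.27 V.
Step 5 — Current: I = V / Z = 0.1832 + j0.09592 A = 0.2068∠27.6° A.
Step 6 — Complex power: S = V·I* = 0.5045 - j12.23 VA.
Step 7 — Real power: P = Re(S) = 0.5045 W.
Step 8 — Reactive power: Q = Im(S) = -12.23 VAR.
Step 9 — Apparent power: |S| = 12.24 VA.
Step 10 — Power factor: PF = P/|S| = 0.04122 (leading).

(a) P = 0.5045 W  (b) Q = -12.23 VAR  (c) S = 12.24 VA  (d) PF = 0.04122 (leading)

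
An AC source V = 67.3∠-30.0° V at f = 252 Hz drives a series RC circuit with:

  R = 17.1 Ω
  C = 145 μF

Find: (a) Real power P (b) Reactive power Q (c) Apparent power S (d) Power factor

Step 1 — Angular frequency: ω = 2π·f = 2π·252 = 1583 rad/s.
Step 2 — Component impedances:
  R: Z = R = 17.1 Ω
  C: Z = 1/(jωC) = -j/(ω·C) = 0 - j4.356 Ω
Step 3 — Series combination: Z_total = R + C = 17.1 - j4.356 Ω = 17.65∠-14.3° Ω.
Step 4 — Source phasor: V = 67.3∠-30.0° V = 58.28 - j33.65 V.
Step 5 — Current: I = V / Z = 3.671 - j1.033 A = 3.814∠-15.7° A.
Step 6 — Complex power: S = V·I* = 248.7 - j63.36 VA.
Step 7 — Real power: P = Re(S) = 248.7 W.
Step 8 — Reactive power: Q = Im(S) = -63.36 VAR.
Step 9 — Apparent power: |S| = 256.7 VA.
Step 10 — Power factor: PF = P/|S| = 0.9691 (leading).

(a) P = 248.7 W  (b) Q = -63.36 VAR  (c) S = 256.7 VA  (d) PF = 0.9691 (leading)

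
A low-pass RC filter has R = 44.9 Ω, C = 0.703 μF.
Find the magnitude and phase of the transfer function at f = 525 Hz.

Step 1 — Angular frequency: ω = 2π·525 = 3299 rad/s.
Step 2 — Transfer function: H(jω) = 1/(1 + jωRC).
Step 3 — Denominator: 1 + jωRC = 1 + j·3299·44.9·7.03e-07 = 1 + j0.1041.
Step 4 — H = 0.9893 - j0.103.
Step 5 — Magnitude: |H| = 0.9946 (-0.0 dB); phase: φ = -5.9°.

|H| = 0.9946 (-0.0 dB), φ = -5.9°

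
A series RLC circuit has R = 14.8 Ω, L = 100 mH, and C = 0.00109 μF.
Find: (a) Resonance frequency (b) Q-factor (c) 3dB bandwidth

Step 1 — Resonance condition Im(Z)=0 gives ω₀ = 1/√(LC).
Step 2 — ω₀ = 1/√(0.1·1.09e-09) = 9.578e+04 rad/s.
Step 3 — f₀ = ω₀/(2π) = 1.524e+04 Hz.
Step 4 — Series Q: Q = ω₀L/R = 9.578e+04·0.1/14.8 = 647.2.
Step 5 — 3dB bandwidth: Δω = ω₀/Q = 148 rad/s; BW = Δω/(2π) = 23.55 Hz.

(a) f₀ = 1.524e+04 Hz  (b) Q = 647.2  (c) BW = 23.55 Hz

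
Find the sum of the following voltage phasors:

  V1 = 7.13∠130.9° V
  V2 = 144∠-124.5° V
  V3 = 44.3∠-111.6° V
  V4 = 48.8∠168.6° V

Step 1 — Convert each phasor to rectangular form:
  V1 = 7.13·(cos(130.9°) + j·sin(130.9°)) = -4.668 + j5.389 V
  V2 = 144·(cos(-124.5°) + j·sin(-124.5°)) = -81.56 - j118.7 V
  V3 = 44.3·(cos(-111.6°) + j·sin(-111.6°)) = -16.31 - j41.19 V
  V4 = 48.8·(cos(168.6°) + j·sin(168.6°)) = -47.84 + j9.646 V
Step 2 — Sum components: V_total = -150.4 - j144.8 V.
Step 3 — Convert to polar: |V_total| = 208.8 V, ∠V_total = -136.1°.

V_total = 208.8∠-136.1° V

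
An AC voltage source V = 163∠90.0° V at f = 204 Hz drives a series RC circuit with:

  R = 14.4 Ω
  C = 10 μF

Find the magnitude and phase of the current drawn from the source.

Step 1 — Angular frequency: ω = 2π·f = 2π·204 = 1282 rad/s.
Step 2 — Component impedances:
  R: Z = R = 14.4 Ω
  C: Z = 1/(jωC) = -j/(ω·C) = 0 - j78.02 Ω
Step 3 — Series combination: Z_total = R + C = 14.4 - j78.02 Ω = 79.33∠-79.5° Ω.
Step 4 — Source phasor: V = 163∠90.0° V = 0 + j163 V.
Step 5 — Ohm's law: I = V / Z_total = (0 + j163) / (14.4 - j78.02) = -2.02 + j0.3729 A.
Step 6 — Convert to polar: |I| = 2.055 A, ∠I = 169.5°.

I = 2.055∠169.5° A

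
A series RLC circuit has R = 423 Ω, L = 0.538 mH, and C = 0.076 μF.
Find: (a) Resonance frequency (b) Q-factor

Step 1 — Resonance condition Im(Z)=0 gives ω₀ = 1/√(LC).
Step 2 — ω₀ = 1/√(0.000538·7.6e-08) = 1.564e+05 rad/s.
Step 3 — f₀ = ω₀/(2π) = 2.489e+04 Hz.
Step 4 — Series Q: Q = ω₀L/R = 1.564e+05·0.000538/423 = 0.1989.

(a) f₀ = 2.489e+04 Hz  (b) Q = 0.1989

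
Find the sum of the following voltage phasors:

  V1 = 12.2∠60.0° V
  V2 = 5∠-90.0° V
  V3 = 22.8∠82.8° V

Step 1 — Convert each phasor to rectangular form:
  V1 = 12.2·(cos(60.0°) + j·sin(60.0°)) = 6.1 + j10.57 V
  V2 = 5·(cos(-90.0°) + j·sin(-90.0°)) = 0 - j5 V
  V3 = 22.8·(cos(82.8°) + j·sin(82.8°)) = 2.858 + j22.62 V
Step 2 — Sum components: V_total = 8.958 + j28.19 V.
Step 3 — Convert to polar: |V_total| = 29.57 V, ∠V_total = 72.4°.

V_total = 29.57∠72.4° V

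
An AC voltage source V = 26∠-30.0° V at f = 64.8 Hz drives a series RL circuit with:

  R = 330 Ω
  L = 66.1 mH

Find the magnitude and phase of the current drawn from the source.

Step 1 — Angular frequency: ω = 2π·f = 2π·64.8 = 407.2 rad/s.
Step 2 — Component impedances:
  R: Z = R = 330 Ω
  L: Z = jωL = j·407.2·0.0661 = 0 + j26.91 Ω
Step 3 — Series combination: Z_total = R + L = 330 + j26.91 Ω = 331.1∠4.7° Ω.
Step 4 — Source phasor: V = 26∠-30.0° V = 22.52 - j13 V.
Step 5 — Ohm's law: I = V / Z_total = (22.52 - j13) / (330 + j26.91) = 0.06459 - j0.04466 A.
Step 6 — Convert to polar: |I| = 0.07853 A, ∠I = -34.7°.

I = 0.07853∠-34.7° A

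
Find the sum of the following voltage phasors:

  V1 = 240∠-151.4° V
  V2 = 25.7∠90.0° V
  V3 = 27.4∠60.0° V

Step 1 — Convert each phasor to rectangular form:
  V1 = 240·(cos(-151.4°) + j·sin(-151.4°)) = -210.7 - j114.9 V
  V2 = 25.7·(cos(90.0°) + j·sin(90.0°)) = 0 + j25.7 V
  V3 = 27.4·(cos(60.0°) + j·sin(60.0°)) = 13.7 + j23.73 V
Step 2 — Sum components: V_total = -197 - j65.46 V.
Step 3 — Convert to polar: |V_total| = 207.6 V, ∠V_total = -161.6°.

V_total = 207.6∠-161.6° V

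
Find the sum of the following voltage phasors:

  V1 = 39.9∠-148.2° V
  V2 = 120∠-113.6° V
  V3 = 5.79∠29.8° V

Step 1 — Convert each phasor to rectangular form:
  V1 = 39.9·(cos(-148.2°) + j·sin(-148.2°)) = -33.91 - j21.03 V
  V2 = 120·(cos(-113.6°) + j·sin(-113.6°)) = -48.04 - j110 V
  V3 = 5.79·(cos(29.8°) + j·sin(29.8°)) = 5.024 + j2.877 V
Step 2 — Sum components: V_total = -76.93 - j128.1 V.
Step 3 — Convert to polar: |V_total| = 149.4 V, ∠V_total = -121.0°.

V_total = 149.4∠-121.0° V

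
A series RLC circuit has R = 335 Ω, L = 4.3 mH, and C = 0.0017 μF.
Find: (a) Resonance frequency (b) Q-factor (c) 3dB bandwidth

Step 1 — Resonance: ω₀ = 1/√(LC) = 1/√(0.0043·1.7e-09) = 3.699e+05 rad/s.
Step 2 — f₀ = ω₀/(2π) = 5.887e+04 Hz.
Step 3 — Series Q: Q = ω₀L/R = 3.699e+05·0.0043/335 = 4.747.
Step 4 — Bandwidth: Δω = ω₀/Q = 7.791e+04 rad/s; BW = Δω/(2π) = 1.24e+04 Hz.

(a) f₀ = 5.887e+04 Hz  (b) Q = 4.747  (c) BW = 1.24e+04 Hz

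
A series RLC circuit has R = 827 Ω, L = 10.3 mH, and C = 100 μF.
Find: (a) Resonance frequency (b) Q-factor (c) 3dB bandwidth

Step 1 — Resonance: ω₀ = 1/√(LC) = 1/√(0.0103·0.0001) = 985.3 rad/s.
Step 2 — f₀ = ω₀/(2π) = 156.8 Hz.
Step 3 — Series Q: Q = ω₀L/R = 985.3·0.0103/827 = 0.01227.
Step 4 — Bandwidth: Δω = ω₀/Q = 8.029e+04 rad/s; BW = Δω/(2π) = 1.278e+04 Hz.

(a) f₀ = 156.8 Hz  (b) Q = 0.01227  (c) BW = 1.278e+04 Hz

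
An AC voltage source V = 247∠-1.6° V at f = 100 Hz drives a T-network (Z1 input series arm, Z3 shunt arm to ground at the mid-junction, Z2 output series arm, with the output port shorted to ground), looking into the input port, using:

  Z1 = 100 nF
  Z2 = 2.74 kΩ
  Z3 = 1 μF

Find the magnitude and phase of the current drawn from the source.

Step 1 — Angular frequency: ω = 2π·f = 2π·100 = 628.3 rad/s.
Step 2 — Component impedances:
  Z1: Z = 1/(jωC) = -j/(ω·C) = 0 - j1.592e+04 Ω
  Z2: Z = R = 2740 Ω
  Z3: Z = 1/(jωC) = -j/(ω·C) = 0 - j1592 Ω
Step 3 — With the output port shorted to ground, the output series arm Z2 runs from the junction to ground; the shunt arm Z3 also runs from the junction to ground. They appear in parallel: Z3 || Z2 = 691.2 - j1190 Ω.
Step 4 — Series with input arm Z1: Z_in = Z1 + (Z3 || Z2) = 691.2 - j1.711e+04 Ω = 1.712e+04∠-87.7° Ω.
Step 5 — Source phasor: V = 247∠-1.6° V = 246.9 - j6.897 V.
Step 6 — Ohm's law: I = V / Z_total = (246.9 - j6.897) / (691.2 - j1.711e+04) = 0.0009849 + j0.01439 A.
Step 7 — Convert to polar: |I| = 0.01443 A, ∠I = 86.1°.

I = 0.01443∠86.1° A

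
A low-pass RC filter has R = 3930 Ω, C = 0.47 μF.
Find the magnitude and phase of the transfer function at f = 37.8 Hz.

Step 1 — Angular frequency: ω = 2π·37.8 = 237.5 rad/s.
Step 2 — Transfer function: H(jω) = 1/(1 + jωRC).
Step 3 — Denominator: 1 + jωRC = 1 + j·237.5·3930·4.7e-07 = 1 + j0.4387.
Step 4 — H = 0.8386 - j0.3679.
Step 5 — Magnitude: |H| = 0.9158 (-0.8 dB); phase: φ = -23.7°.

|H| = 0.9158 (-0.8 dB), φ = -23.7°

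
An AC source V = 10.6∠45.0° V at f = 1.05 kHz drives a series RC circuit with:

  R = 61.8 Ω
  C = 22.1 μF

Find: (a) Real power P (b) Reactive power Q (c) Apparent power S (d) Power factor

Step 1 — Angular frequency: ω = 2π·f = 2π·1050 = 6597 rad/s.
Step 2 — Component impedances:
  R: Z = R = 61.8 Ω
  C: Z = 1/(jωC) = -j/(ω·C) = 0 - j6.859 Ω
Step 3 — Series combination: Z_total = R + C = 61.8 - j6.859 Ω = 62.18∠-6.3° Ω.
Step 4 — Source phasor: V = 10.6∠45.0° V = 7.495 + j7.495 V.
Step 5 — Current: I = V / Z = 0.1065 + j0.1331 A = 0.1705∠51.3° A.
Step 6 — Complex power: S = V·I* = 1.796 - j0.1993 VA.
Step 7 — Real power: P = Re(S) = 1.796 W.
Step 8 — Reactive power: Q = Im(S) = -0.1993 VAR.
Step 9 — Apparent power: |S| = 1.807 VA.
Step 10 — Power factor: PF = P/|S| = 0.9939 (leading).

(a) P = 1.796 W  (b) Q = -0.1993 VAR  (c) S = 1.807 VA  (d) PF = 0.9939 (leading)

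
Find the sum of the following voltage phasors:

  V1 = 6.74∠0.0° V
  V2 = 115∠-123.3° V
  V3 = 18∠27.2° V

Step 1 — Convert each phasor to rectangular form:
  V1 = 6.74·(cos(0.0°) + j·sin(0.0°)) = 6.74 V
  V2 = 115·(cos(-123.3°) + j·sin(-123.3°)) = -63.14 - j96.12 V
  V3 = 18·(cos(27.2°) + j·sin(27.2°)) = 16.01 + j8.228 V
Step 2 — Sum components: V_total = -40.39 - j87.89 V.
Step 3 — Convert to polar: |V_total| = 96.73 V, ∠V_total = -114.7°.

V_total = 96.73∠-114.7° V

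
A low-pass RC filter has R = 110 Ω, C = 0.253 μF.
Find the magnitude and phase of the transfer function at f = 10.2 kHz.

Step 1 — Angular frequency: ω = 2π·1.02e+04 = 6.409e+04 rad/s.
Step 2 — Transfer function: H(jω) = 1/(1 + jωRC).
Step 3 — Denominator: 1 + jωRC = 1 + j·6.409e+04·110·2.53e-07 = 1 + j1.784.
Step 4 — H = 0.2392 - j0.4266.
Step 5 — Magnitude: |H| = 0.489 (-6.2 dB); phase: φ = -60.7°.

|H| = 0.489 (-6.2 dB), φ = -60.7°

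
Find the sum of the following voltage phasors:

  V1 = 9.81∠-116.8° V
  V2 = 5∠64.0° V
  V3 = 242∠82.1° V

Step 1 — Convert each phasor to rectangular form:
  V1 = 9.81·(cos(-116.8°) + j·sin(-116.8°)) = -4.423 - j8.756 V
  V2 = 5·(cos(64.0°) + j·sin(64.0°)) = 2.192 + j4.494 V
  V3 = 242·(cos(82.1°) + j·sin(82.1°)) = 33.26 + j239.7 V
Step 2 — Sum components: V_total = 31.03 + j235.4 V.
Step 3 — Convert to polar: |V_total| = 237.5 V, ∠V_total = 82.5°.

V_total = 237.5∠82.5° V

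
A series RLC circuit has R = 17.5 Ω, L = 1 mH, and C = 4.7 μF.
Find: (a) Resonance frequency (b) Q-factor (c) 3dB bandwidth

Step 1 — Resonance: ω₀ = 1/√(LC) = 1/√(0.001·4.7e-06) = 1.459e+04 rad/s.
Step 2 — f₀ = ω₀/(2π) = 2322 Hz.
Step 3 — Series Q: Q = ω₀L/R = 1.459e+04·0.001/17.5 = 0.8335.
Step 4 — Bandwidth: Δω = ω₀/Q = 1.75e+04 rad/s; BW = Δω/(2π) = 2785 Hz.

(a) f₀ = 2322 Hz  (b) Q = 0.8335  (c) BW = 2785 Hz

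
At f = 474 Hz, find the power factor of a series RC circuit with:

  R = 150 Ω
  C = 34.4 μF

Step 1 — Angular frequency: ω = 2π·f = 2π·474 = 2978 rad/s.
Step 2 — Component impedances:
  R: Z = R = 150 Ω
  C: Z = 1/(jωC) = -j/(ω·C) = 0 - j9.761 Ω
Step 3 — Series combination: Z_total = R + C = 150 - j9.761 Ω = 150.3∠-3.7° Ω.
Step 4 — Power factor: PF = cos(φ) = Re(Z)/|Z| = 150/150.32 = 0.9979.
Step 5 — Type: Im(Z) = -9.761 ⇒ leading (phase φ = -3.7°).

PF = 0.9979 (leading, φ = -3.7°)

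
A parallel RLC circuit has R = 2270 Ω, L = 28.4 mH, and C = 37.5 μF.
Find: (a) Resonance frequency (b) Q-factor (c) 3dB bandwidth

Step 1 — Resonance: ω₀ = 1/√(LC) = 1/√(0.0284·3.75e-05) = 969 rad/s.
Step 2 — f₀ = ω₀/(2π) = 154.2 Hz.
Step 3 — Parallel Q: Q = R/(ω₀L) = 2270/(969·0.0284) = 82.49.
Step 4 — Bandwidth: Δω = ω₀/Q = 11.75 rad/s; BW = Δω/(2π) = 1.87 Hz.

(a) f₀ = 154.2 Hz  (b) Q = 82.49  (c) BW = 1.87 Hz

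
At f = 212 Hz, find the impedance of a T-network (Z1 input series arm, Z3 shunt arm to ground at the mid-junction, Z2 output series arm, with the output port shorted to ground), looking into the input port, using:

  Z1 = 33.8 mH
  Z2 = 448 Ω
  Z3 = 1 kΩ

Step 1 — Angular frequency: ω = 2π·f = 2π·212 = 1332 rad/s.
Step 2 — Component impedances:
  Z1: Z = jωL = j·1332·0.0338 = 0 + j45.02 Ω
  Z2: Z = R = 448 Ω
  Z3: Z = R = 1000 Ω
Step 3 — With the output port shorted to ground, the output series arm Z2 runs from the junction to ground; the shunt arm Z3 also runs from the junction to ground. They appear in parallel: Z3 || Z2 = 309.4 Ω.
Step 4 — Series with input arm Z1: Z_in = Z1 + (Z3 || Z2) = 309.4 + j45.02 Ω = 312.7∠8.3° Ω.

Z = 309.4 + j45.02 Ω = 312.7∠8.3° Ω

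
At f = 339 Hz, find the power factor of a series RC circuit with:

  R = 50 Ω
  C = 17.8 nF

Step 1 — Angular frequency: ω = 2π·f = 2π·339 = 2130 rad/s.
Step 2 — Component impedances:
  R: Z = R = 50 Ω
  C: Z = 1/(jωC) = -j/(ω·C) = 0 - j2.638e+04 Ω
Step 3 — Series combination: Z_total = R + C = 50 - j2.638e+04 Ω = 2.638e+04∠-89.9° Ω.
Step 4 — Power factor: PF = cos(φ) = Re(Z)/|Z| = 50/26376 = 0.001896.
Step 5 — Type: Im(Z) = -2.638e+04 ⇒ leading (phase φ = -89.9°).

PF = 0.001896 (leading, φ = -89.9°)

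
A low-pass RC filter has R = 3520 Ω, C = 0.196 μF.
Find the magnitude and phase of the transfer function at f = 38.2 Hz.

Step 1 — Angular frequency: ω = 2π·38.2 = 240 rad/s.
Step 2 — Transfer function: H(jω) = 1/(1 + jωRC).
Step 3 — Denominator: 1 + jωRC = 1 + j·240·3520·1.96e-07 = 1 + j0.1656.
Step 4 — H = 0.9733 - j0.1612.
Step 5 — Magnitude: |H| = 0.9866 (-0.1 dB); phase: φ = -9.4°.

|H| = 0.9866 (-0.1 dB), φ = -9.4°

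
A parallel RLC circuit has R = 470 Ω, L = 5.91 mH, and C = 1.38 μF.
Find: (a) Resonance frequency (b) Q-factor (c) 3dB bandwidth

Step 1 — Resonance: ω₀ = 1/√(LC) = 1/√(0.00591·1.38e-06) = 1.107e+04 rad/s.
Step 2 — f₀ = ω₀/(2π) = 1762 Hz.
Step 3 — Parallel Q: Q = R/(ω₀L) = 470/(1.107e+04·0.00591) = 7.182.
Step 4 — Bandwidth: Δω = ω₀/Q = 1542 rad/s; BW = Δω/(2π) = 245.4 Hz.

(a) f₀ = 1762 Hz  (b) Q = 7.182  (c) BW = 245.4 Hz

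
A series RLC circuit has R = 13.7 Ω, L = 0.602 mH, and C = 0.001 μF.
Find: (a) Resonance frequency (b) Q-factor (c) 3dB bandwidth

Step 1 — Resonance: ω₀ = 1/√(LC) = 1/√(0.000602·1e-09) = 1.289e+06 rad/s.
Step 2 — f₀ = ω₀/(2π) = 2.051e+05 Hz.
Step 3 — Series Q: Q = ω₀L/R = 1.289e+06·0.000602/13.7 = 56.63.
Step 4 — Bandwidth: Δω = ω₀/Q = 2.276e+04 rad/s; BW = Δω/(2π) = 3622 Hz.

(a) f₀ = 2.051e+05 Hz  (b) Q = 56.63  (c) BW = 3622 Hz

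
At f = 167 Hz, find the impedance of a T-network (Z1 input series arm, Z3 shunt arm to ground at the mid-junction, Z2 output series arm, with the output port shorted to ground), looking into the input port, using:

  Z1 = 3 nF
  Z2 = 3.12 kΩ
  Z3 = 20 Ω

Step 1 — Angular frequency: ω = 2π·f = 2π·167 = 1049 rad/s.
Step 2 — Component impedances:
  Z1: Z = 1/(jωC) = -j/(ω·C) = 0 - j3.177e+05 Ω
  Z2: Z = R = 3120 Ω
  Z3: Z = R = 20 Ω
Step 3 — With the output port shorted to ground, the output series arm Z2 runs from the junction to ground; the shunt arm Z3 also runs from the junction to ground. They appear in parallel: Z3 || Z2 = 19.87 Ω.
Step 4 — Series with input arm Z1: Z_in = Z1 + (Z3 || Z2) = 19.87 - j3.177e+05 Ω = 3.177e+05∠-90.0° Ω.

Z = 19.87 - j3.177e+05 Ω = 3.177e+05∠-90.0° Ω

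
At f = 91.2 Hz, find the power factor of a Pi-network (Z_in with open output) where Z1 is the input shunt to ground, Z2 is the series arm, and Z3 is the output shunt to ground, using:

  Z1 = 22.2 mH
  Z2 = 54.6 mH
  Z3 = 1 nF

Step 1 — Angular frequency: ω = 2π·f = 2π·91.2 = 573 rad/s.
Step 2 — Component impedances:
  Z1: Z = jωL = j·573·0.0222 = 0 + j12.72 Ω
  Z2: Z = jωL = j·573·0.0546 = 0 + j31.29 Ω
  Z3: Z = 1/(jωC) = -j/(ω·C) = 0 - j1.745e+06 Ω
Step 3 — With open output, the series arm Z2 and the output shunt Z3 appear in series to ground: Z2 + Z3 = 0 - j1.745e+06 Ω.
Step 4 — Parallel with input shunt Z1: Z_in = Z1 || (Z2 + Z3) = 0 + j12.72 Ω = 12.72∠90.0° Ω.
Step 5 — Power factor: PF = cos(φ) = Re(Z)/|Z| = -0/12.72 = -0.
Step 6 — Type: Im(Z) = 12.72 ⇒ lagging (phase φ = 90.0°).

PF = -0 (lagging, φ = 90.0°)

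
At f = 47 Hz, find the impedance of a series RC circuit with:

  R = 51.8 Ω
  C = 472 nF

Step 1 — Angular frequency: ω = 2π·f = 2π·47 = 295.3 rad/s.
Step 2 — Component impedances:
  R: Z = R = 51.8 Ω
  C: Z = 1/(jωC) = -j/(ω·C) = 0 - j7174 Ω
Step 3 — Series combination: Z_total = R + C = 51.8 - j7174 Ω = 7174∠-89.6° Ω.

Z = 51.8 - j7174 Ω = 7174∠-89.6° Ω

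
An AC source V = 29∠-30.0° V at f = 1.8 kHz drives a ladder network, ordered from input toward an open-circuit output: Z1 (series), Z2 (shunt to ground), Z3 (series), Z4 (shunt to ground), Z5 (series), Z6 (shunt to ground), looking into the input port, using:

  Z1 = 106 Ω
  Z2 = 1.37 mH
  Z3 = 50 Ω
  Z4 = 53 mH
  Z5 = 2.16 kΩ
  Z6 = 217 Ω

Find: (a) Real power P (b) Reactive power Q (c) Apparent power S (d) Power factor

Step 1 — Angular frequency: ω = 2π·f = 2π·1800 = 1.131e+04 rad/s.
Step 2 — Component impedances:
  Z1: Z = R = 106 Ω
  Z2: Z = jωL = j·1.131e+04·0.00137 = 0 + j15.49 Ω
  Z3: Z = R = 50 Ω
  Z4: Z = jωL = j·1.131e+04·0.053 = 0 + j599.4 Ω
  Z5: Z = R = 2160 Ω
  Z6: Z = R = 217 Ω
Step 3 — Ladder network (open output): work backward from the far end, alternating series and parallel combinations. Z_in = 106.1 + j15.12 Ω = 107.2∠8.1° Ω.
Step 4 — Source phasor: V = 29∠-30.0° V = 25.11 - j14.5 V.
Step 5 — Current: I = V / Z = 0.2129 - j0.167 A = 0.2705∠-38.1° A.
Step 6 — Complex power: S = V·I* = 7.767 + j1.107 VA.
Step 7 — Real power: P = Re(S) = 7.767 W.
Step 8 — Reactive power: Q = Im(S) = 1.107 VAR.
Step 9 — Apparent power: |S| = 7.845 VA.
Step 10 — Power factor: PF = P/|S| = 0.99 (lagging).

(a) P = 7.767 W  (b) Q = 1.107 VAR  (c) S = 7.845 VA  (d) PF = 0.99 (lagging)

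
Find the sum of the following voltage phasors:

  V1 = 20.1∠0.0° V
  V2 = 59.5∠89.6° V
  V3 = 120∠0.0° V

Step 1 — Convert each phasor to rectangular form:
  V1 = 20.1·(cos(0.0°) + j·sin(0.0°)) = 20.1 V
  V2 = 59.5·(cos(89.6°) + j·sin(89.6°)) = 0.4154 + j59.5 V
  V3 = 120·(cos(0.0°) + j·sin(0.0°)) = 120 V
Step 2 — Sum components: V_total = 140.5 + j59.5 V.
Step 3 — Convert to polar: |V_total| = 152.6 V, ∠V_total = 22.9°.

V_total = 152.6∠22.9° V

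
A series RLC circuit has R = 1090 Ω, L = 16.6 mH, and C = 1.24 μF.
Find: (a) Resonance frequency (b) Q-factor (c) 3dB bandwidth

Step 1 — Resonance condition Im(Z)=0 gives ω₀ = 1/√(LC).
Step 2 — ω₀ = 1/√(0.0166·1.24e-06) = 6970 rad/s.
Step 3 — f₀ = ω₀/(2π) = 1109 Hz.
Step 4 — Series Q: Q = ω₀L/R = 6970·0.0166/1090 = 0.1061.
Step 5 — 3dB bandwidth: Δω = ω₀/Q = 6.566e+04 rad/s; BW = Δω/(2π) = 1.045e+04 Hz.

(a) f₀ = 1109 Hz  (b) Q = 0.1061  (c) BW = 1.045e+04 Hz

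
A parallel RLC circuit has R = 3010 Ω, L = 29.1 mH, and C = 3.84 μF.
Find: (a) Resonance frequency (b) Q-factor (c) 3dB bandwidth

Step 1 — Resonance: ω₀ = 1/√(LC) = 1/√(0.0291·3.84e-06) = 2991 rad/s.
Step 2 — f₀ = ω₀/(2π) = 476.1 Hz.
Step 3 — Parallel Q: Q = R/(ω₀L) = 3010/(2991·0.0291) = 34.58.
Step 4 — Bandwidth: Δω = ω₀/Q = 86.52 rad/s; BW = Δω/(2π) = 13.77 Hz.

(a) f₀ = 476.1 Hz  (b) Q = 34.58  (c) BW = 13.77 Hz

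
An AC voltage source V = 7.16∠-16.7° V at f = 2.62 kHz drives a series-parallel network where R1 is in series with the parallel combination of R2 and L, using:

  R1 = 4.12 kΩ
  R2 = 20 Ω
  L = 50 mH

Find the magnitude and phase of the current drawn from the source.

Step 1 — Angular frequency: ω = 2π·f = 2π·2620 = 1.646e+04 rad/s.
Step 2 — Component impedances:
  R1: Z = R = 4120 Ω
  R2: Z = R = 20 Ω
  L: Z = jωL = j·1.646e+04·0.05 = 0 + j823.1 Ω
Step 3 — Parallel branch: R2 || L = 1/(1/R2 + 1/L) = 19.99 + j0.4857 Ω.
Step 4 — Series with R1: Z_total = R1 + (R2 || L) = 4140 + j0.4857 Ω = 4140∠0.0° Ω.
Step 5 — Source phasor: V = 7.16∠-16.7° V = 6.858 - j2.058 V.
Step 6 — Ohm's law: I = V / Z_total = (6.858 - j2.058) / (4140 + j0.4857) = 0.001656 - j0.0004972 A.
Step 7 — Convert to polar: |I| = 0.001729 A, ∠I = -16.7°.

I = 0.001729∠-16.7° A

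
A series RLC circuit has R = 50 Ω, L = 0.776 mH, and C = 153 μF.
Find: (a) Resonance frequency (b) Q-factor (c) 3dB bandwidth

Step 1 — Resonance: ω₀ = 1/√(LC) = 1/√(0.000776·0.000153) = 2902 rad/s.
Step 2 — f₀ = ω₀/(2π) = 461.9 Hz.
Step 3 — Series Q: Q = ω₀L/R = 2902·0.000776/50 = 0.04504.
Step 4 — Bandwidth: Δω = ω₀/Q = 6.443e+04 rad/s; BW = Δω/(2π) = 1.025e+04 Hz.

(a) f₀ = 461.9 Hz  (b) Q = 0.04504  (c) BW = 1.025e+04 Hz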